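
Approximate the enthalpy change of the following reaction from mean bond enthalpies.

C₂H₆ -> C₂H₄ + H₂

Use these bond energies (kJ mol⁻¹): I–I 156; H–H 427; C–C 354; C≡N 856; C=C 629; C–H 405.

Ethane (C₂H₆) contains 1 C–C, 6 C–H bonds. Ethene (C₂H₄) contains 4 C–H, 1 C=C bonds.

ΔH ≈ +108 kJ

Bonds broken (reactants):
  C–C: 1 × 354 = 354
  C–H: 6 × 405 = 2430
  Σ(broken) = 2784 kJ
Bonds formed (products):
  C–H: 4 × 405 = 1620
  C=C: 1 × 629 = 629
  H–H: 1 × 427 = 427
  Σ(formed) = 2676 kJ
ΔH = Σ(broken) − Σ(formed) = 2784 − 2676 = +108 kJ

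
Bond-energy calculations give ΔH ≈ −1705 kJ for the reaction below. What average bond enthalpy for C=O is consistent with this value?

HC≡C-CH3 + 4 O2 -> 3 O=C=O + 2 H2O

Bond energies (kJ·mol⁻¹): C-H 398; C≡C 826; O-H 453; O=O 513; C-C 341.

Let D be the C=O bond energy.
Σ(broken) = 1×826 + 1×341 + 4×398 + 4×513 = 4811
Σ(formed) = 6×D + 4×453 = 1812 + 6D
ΔH = Σ(broken) − Σ(formed) = (4811) − (1812 + 6D) = +2999 − 6D
Setting this equal to −1705 kJ gives 6D = 4704, so D = 784 kJ/mol.

D(C=O) ≈ 784 kJ/mol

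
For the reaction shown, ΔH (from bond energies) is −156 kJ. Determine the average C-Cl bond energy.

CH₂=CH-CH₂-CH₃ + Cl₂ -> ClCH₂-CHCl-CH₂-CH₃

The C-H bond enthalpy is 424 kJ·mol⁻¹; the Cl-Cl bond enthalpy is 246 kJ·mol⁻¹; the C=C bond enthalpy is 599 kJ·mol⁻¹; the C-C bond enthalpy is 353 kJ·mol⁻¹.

D(C-Cl) ≈ 324 kJ/mol

Let D be the C-Cl bond energy.
Σ(broken) = 2×353 + 8×424 + 1×599 + 1×246 = 4943
Σ(formed) = 3×353 + 2×D + 8×424 = 4451 + 2D
ΔH = Σ(broken) − Σ(formed) = (4943) − (4451 + 2D) = +492 − 2D
Setting this equal to −156 kJ gives 2D = 648, so D = 324 kJ/mol.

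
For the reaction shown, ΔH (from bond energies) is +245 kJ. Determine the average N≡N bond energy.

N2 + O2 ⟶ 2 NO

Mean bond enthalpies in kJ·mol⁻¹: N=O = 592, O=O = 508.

Let D be the N≡N bond energy.
Σ(broken) = 1×D + 1×508 = 508 + D
Σ(formed) = 2×592 = 1184
ΔH = Σ(broken) − Σ(formed) = (508 + D) − (1184) = −676 + D
Setting this equal to +245 kJ gives D = 921 kJ/mol.

D(N≡N) ≈ 921 kJ/mol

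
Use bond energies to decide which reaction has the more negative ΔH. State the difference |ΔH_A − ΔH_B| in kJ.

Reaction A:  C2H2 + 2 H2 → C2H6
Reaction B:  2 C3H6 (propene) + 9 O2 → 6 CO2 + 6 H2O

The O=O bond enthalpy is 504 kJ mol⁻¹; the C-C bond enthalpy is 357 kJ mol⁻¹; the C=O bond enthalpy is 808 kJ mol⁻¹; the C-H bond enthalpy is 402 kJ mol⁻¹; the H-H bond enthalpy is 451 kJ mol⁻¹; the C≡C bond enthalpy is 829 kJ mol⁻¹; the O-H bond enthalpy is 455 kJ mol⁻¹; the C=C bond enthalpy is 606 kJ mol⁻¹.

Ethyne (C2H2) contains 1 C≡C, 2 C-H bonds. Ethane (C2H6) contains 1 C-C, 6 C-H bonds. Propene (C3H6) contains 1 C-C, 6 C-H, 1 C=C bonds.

Reaction A:
  Bonds broken (reactants):
    C≡C: 1 × 829 = 829
    C-H: 2 × 402 = 804
    H-H: 2 × 451 = 902
    Σ(broken) = 2535 kJ
  Bonds formed (products):
    C-C: 1 × 357 = 357
    C-H: 6 × 402 = 2412
    Σ(formed) = 2769 kJ
  ΔH_A = 2535 − 2769 = −234 kJ
Reaction B:
  Bonds broken (reactants):
    C-C: 2 × 357 = 714
    C-H: 12 × 402 = 4824
    C=C: 2 × 606 = 1212
    O=O: 9 × 504 = 4536
    Σ(broken) = 11286 kJ
  Bonds formed (products):
    C=O: 12 × 808 = 9696
    O-H: 12 × 455 = 5460
    Σ(formed) = 15156 kJ
  ΔH_B = 11286 − 15156 = −3870 kJ
ΔH_A − ΔH_B = +3636 kJ, so reaction B has the more negative ΔH; |ΔH_A − ΔH_B| = 3636 kJ.

Reaction B, by 3636 kJ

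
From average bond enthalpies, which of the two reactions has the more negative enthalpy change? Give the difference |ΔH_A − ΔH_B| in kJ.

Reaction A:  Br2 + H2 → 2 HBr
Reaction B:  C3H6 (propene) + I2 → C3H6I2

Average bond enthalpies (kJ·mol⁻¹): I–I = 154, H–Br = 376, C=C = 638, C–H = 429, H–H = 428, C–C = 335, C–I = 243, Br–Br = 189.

Reaction A, by 106 kJ

Reaction A:
  Bonds broken (reactants):
    Br–Br: 1 × 189 = 189
    H–H: 1 × 428 = 428
    Σ(broken) = 617 kJ
  Bonds formed (products):
    H–Br: 2 × 376 = 752
    Σ(formed) = 752 kJ
  ΔH_A = 617 − 752 = −135 kJ
Reaction B:
  Bonds broken (reactants):
    C–C: 1 × 335 = 335
    C–H: 6 × 429 = 2574
    C=C: 1 × 638 = 638
    I–I: 1 × 154 = 154
    Σ(broken) = 3701 kJ
  Bonds formed (products):
    C–C: 2 × 335 = 670
    C–H: 6 × 429 = 2574
    C–I: 2 × 243 = 486
    Σ(formed) = 3730 kJ
  ΔH_B = 3701 − 3730 = −29 kJ
ΔH_A − ΔH_B = −106 kJ, so reaction A has the more negative ΔH; |ΔH_A − ΔH_B| = 106 kJ.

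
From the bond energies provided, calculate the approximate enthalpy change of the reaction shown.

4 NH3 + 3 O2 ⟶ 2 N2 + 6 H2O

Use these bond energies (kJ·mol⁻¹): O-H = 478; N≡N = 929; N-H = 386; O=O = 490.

ΔH ≈ −1492 kJ

Bonds broken (reactants):
  N-H: 12 × 386 = 4632
  O=O: 3 × 490 = 1470
  Σ(broken) = 6102 kJ
Bonds formed (products):
  N≡N: 2 × 929 = 1858
  O-H: 12 × 478 = 5736
  Σ(formed) = 7594 kJ
ΔH = Σ(broken) − Σ(formed) = 6102 − 7594 = −1492 kJ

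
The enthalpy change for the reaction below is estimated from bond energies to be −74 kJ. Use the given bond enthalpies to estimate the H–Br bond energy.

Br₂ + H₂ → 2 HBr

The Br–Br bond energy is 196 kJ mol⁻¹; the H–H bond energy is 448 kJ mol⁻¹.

D(H–Br) ≈ 359 kJ/mol

Let D be the H–Br bond energy.
Σ(broken) = 1×196 + 1×448 = 644
Σ(formed) = 2×D = 2D
ΔH = Σ(broken) − Σ(formed) = (644) − (2D) = +644 − 2D
Setting this equal to −74 kJ gives 2D = 718, so D = 359 kJ/mol.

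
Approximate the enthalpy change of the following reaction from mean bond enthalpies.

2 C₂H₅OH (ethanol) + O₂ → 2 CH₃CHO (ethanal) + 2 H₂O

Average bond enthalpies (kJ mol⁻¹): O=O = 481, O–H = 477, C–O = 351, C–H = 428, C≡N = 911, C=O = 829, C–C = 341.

ΔH ≈ −573 kJ

Bonds broken (reactants):
  C–C: 2 × 341 = 682
  C–H: 10 × 428 = 4280
  C–O: 2 × 351 = 702
  O–H: 2 × 477 = 954
  O=O: 1 × 481 = 481
  Σ(broken) = 7099 kJ
Bonds formed (products):
  C–C: 2 × 341 = 682
  C–H: 8 × 428 = 3424
  C=O: 2 × 829 = 1658
  O–H: 4 × 477 = 1908
  Σ(formed) = 7672 kJ
ΔH = Σ(broken) − Σ(formed) = 7099 − 7672 = −573 kJ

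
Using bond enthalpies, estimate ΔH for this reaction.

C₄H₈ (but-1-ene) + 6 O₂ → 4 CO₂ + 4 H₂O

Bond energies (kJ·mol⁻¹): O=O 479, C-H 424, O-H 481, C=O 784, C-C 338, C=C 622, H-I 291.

Bonds broken (reactants):
  C-C: 2 × 338 = 676
  C-H: 8 × 424 = 3392
  C=C: 1 × 622 = 622
  O=O: 6 × 479 = 2874
  Σ(broken) = 7564 kJ
Bonds formed (products):
  C=O: 8 × 784 = 6272
  O-H: 8 × 481 = 3848
  Σ(formed) = 10120 kJ
ΔH = Σ(broken) − Σ(formed) = 7564 − 10120 = −2556 kJ

ΔH ≈ −2556 kJ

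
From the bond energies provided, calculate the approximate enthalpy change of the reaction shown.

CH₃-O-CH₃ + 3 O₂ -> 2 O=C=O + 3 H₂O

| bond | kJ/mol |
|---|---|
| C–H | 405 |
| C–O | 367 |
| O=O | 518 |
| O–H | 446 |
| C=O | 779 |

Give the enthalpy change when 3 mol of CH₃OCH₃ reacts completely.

ΔH = −3222 kJ

Bonds broken (reactants):
  C–H: 6 × 405 = 2430
  C–O: 2 × 367 = 734
  O=O: 3 × 518 = 1554
  Σ(broken) = 4718 kJ
Bonds formed (products):
  C=O: 4 × 779 = 3116
  O–H: 6 × 446 = 2676
  Σ(formed) = 5792 kJ
ΔH = Σ(broken) − Σ(formed) = 4718 − 5792 = −1074 kJ
For 3× the reaction as written: 3 × (−1074) = −3222 kJ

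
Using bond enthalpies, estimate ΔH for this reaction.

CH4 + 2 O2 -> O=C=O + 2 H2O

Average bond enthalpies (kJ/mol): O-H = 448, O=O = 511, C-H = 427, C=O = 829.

Bonds broken (reactants):
  C-H: 4 × 427 = 1708
  O=O: 2 × 511 = 1022
  Σ(broken) = 2730 kJ
Bonds formed (products):
  C=O: 2 × 829 = 1658
  O-H: 4 × 448 = 1792
  Σ(formed) = 3450 kJ
ΔH = Σ(broken) − Σ(formed) = 2730 − 3450 = −720 kJ

ΔH ≈ −720 kJ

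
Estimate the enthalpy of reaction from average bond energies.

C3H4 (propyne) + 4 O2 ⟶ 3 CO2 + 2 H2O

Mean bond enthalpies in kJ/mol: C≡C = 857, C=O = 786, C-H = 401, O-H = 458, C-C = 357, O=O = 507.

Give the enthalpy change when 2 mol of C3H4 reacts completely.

Bonds broken (reactants):
  C≡C: 1 × 857 = 857
  C-C: 1 × 357 = 357
  C-H: 4 × 401 = 1604
  O=O: 4 × 507 = 2028
  Σ(broken) = 4846 kJ
Bonds formed (products):
  C=O: 6 × 786 = 4716
  O-H: 4 × 458 = 1832
  Σ(formed) = 6548 kJ
ΔH = Σ(broken) − Σ(formed) = 4846 − 6548 = −1702 kJ
For 2× the reaction as written: 2 × (−1702) = −3404 kJ

ΔH = −3404 kJ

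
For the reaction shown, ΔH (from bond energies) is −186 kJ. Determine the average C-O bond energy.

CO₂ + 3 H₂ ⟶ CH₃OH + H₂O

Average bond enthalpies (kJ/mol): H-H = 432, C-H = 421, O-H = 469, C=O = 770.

D(C-O) ≈ 352 kJ/mol

Let D be the C-O bond energy.
Σ(broken) = 2×770 + 3×432 = 2836
Σ(formed) = 3×421 + 1×D + 3×469 = 2670 + D
ΔH = Σ(broken) − Σ(formed) = (2836) − (2670 + D) = +166 − D
Setting this equal to −186 kJ gives D = 352 kJ/mol.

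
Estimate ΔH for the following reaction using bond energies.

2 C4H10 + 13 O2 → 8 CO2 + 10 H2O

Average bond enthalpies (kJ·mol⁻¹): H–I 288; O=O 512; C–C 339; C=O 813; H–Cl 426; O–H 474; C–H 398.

Bonds broken (reactants):
  C–C: 6 × 339 = 2034
  C–H: 20 × 398 = 7960
  O=O: 13 × 512 = 6656
  Σ(broken) = 16650 kJ
Bonds formed (products):
  C=O: 16 × 813 = 13008
  O–H: 20 × 474 = 9480
  Σ(formed) = 22488 kJ
ΔH = Σ(broken) − Σ(formed) = 16650 − 22488 = −5838 kJ

ΔH ≈ −5838 kJ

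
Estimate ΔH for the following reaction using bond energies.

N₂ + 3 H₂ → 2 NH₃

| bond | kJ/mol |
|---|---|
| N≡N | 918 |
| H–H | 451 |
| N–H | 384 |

Bonds broken (reactants):
  H–H: 3 × 451 = 1353
  N≡N: 1 × 918 = 918
  Σ(broken) = 2271 kJ
Bonds formed (products):
  N–H: 6 × 384 = 2304
  Σ(formed) = 2304 kJ
ΔH = Σ(broken) − Σ(formed) = 2271 − 2304 = −33 kJ

ΔH ≈ −33 kJ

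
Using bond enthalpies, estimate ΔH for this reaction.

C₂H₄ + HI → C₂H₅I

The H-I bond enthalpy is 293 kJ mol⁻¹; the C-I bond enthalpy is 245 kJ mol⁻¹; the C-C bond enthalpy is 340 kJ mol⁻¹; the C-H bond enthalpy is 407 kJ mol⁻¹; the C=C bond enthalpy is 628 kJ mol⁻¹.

ΔH ≈ −71 kJ

Bonds broken (reactants):
  C-H: 4 × 407 = 1628
  C=C: 1 × 628 = 628
  H-I: 1 × 293 = 293
  Σ(broken) = 2549 kJ
Bonds formed (products):
  C-C: 1 × 340 = 340
  C-H: 5 × 407 = 2035
  C-I: 1 × 245 = 245
  Σ(formed) = 2620 kJ
ΔH = Σ(broken) − Σ(formed) = 2549 − 2620 = −71 kJ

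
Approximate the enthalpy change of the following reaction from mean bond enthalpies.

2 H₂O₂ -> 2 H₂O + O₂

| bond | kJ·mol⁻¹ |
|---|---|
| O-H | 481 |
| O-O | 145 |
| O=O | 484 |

ΔH ≈ −194 kJ

Bonds broken (reactants):
  O-H: 4 × 481 = 1924
  O-O: 2 × 145 = 290
  Σ(broken) = 2214 kJ
Bonds formed (products):
  O-H: 4 × 481 = 1924
  O=O: 1 × 484 = 484
  Σ(formed) = 2408 kJ
ΔH = Σ(broken) − Σ(formed) = 2214 − 2408 = −194 kJ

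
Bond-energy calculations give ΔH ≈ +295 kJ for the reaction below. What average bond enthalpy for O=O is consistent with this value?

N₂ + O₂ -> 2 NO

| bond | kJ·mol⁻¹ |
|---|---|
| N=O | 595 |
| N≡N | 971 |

Let D be the O=O bond energy.
Σ(broken) = 1×971 + 1×D = 971 + D
Σ(formed) = 2×595 = 1190
ΔH = Σ(broken) − Σ(formed) = (971 + D) − (1190) = −219 + D
Setting this equal to +295 kJ gives D = 514 kJ/mol.

D(O=O) ≈ 514 kJ/mol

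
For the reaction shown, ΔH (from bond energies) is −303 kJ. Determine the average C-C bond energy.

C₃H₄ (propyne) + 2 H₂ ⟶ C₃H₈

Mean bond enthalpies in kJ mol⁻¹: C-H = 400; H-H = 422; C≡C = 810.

Let D be the C-C bond energy.
Σ(broken) = 1×810 + 1×D + 4×400 + 2×422 = 3254 + D
Σ(formed) = 2×D + 8×400 = 3200 + 2D
ΔH = Σ(broken) − Σ(formed) = (3254 + D) − (3200 + 2D) = +54 − D
Setting this equal to −303 kJ gives D = 357 kJ/mol.

D(C-C) ≈ 357 kJ/mol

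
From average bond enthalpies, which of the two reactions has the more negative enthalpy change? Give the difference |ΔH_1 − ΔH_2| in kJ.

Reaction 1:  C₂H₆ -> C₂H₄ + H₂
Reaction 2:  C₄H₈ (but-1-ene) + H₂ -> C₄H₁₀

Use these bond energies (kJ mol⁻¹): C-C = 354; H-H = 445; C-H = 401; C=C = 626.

Reaction 2, by 170 kJ

Reaction 1:
  Bonds broken (reactants):
    C-C: 1 × 354 = 354
    C-H: 6 × 401 = 2406
    Σ(broken) = 2760 kJ
  Bonds formed (products):
    C-H: 4 × 401 = 1604
    C=C: 1 × 626 = 626
    H-H: 1 × 445 = 445
    Σ(formed) = 2675 kJ
  ΔH_1 = 2760 − 2675 = +85 kJ
Reaction 2:
  Bonds broken (reactants):
    C-C: 2 × 354 = 708
    C-H: 8 × 401 = 3208
    C=C: 1 × 626 = 626
    H-H: 1 × 445 = 445
    Σ(broken) = 4987 kJ
  Bonds formed (products):
    C-C: 3 × 354 = 1062
    C-H: 10 × 401 = 4010
    Σ(formed) = 5072 kJ
  ΔH_2 = 4987 − 5072 = −85 kJ
ΔH_1 − ΔH_2 = +170 kJ, so reaction 2 has the more negative ΔH; |ΔH_1 − ΔH_2| = 170 kJ.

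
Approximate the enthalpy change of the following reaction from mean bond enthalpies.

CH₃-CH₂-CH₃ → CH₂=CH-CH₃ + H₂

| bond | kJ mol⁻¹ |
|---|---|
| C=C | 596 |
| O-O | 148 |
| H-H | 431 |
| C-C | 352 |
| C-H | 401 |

ΔH ≈ +127 kJ

Bonds broken (reactants):
  C-C: 2 × 352 = 704
  C-H: 8 × 401 = 3208
  Σ(broken) = 3912 kJ
Bonds formed (products):
  C-C: 1 × 352 = 352
  C-H: 6 × 401 = 2406
  C=C: 1 × 596 = 596
  H-H: 1 × 431 = 431
  Σ(formed) = 3785 kJ
ΔH = Σ(broken) − Σ(formed) = 3912 − 3785 = +127 kJ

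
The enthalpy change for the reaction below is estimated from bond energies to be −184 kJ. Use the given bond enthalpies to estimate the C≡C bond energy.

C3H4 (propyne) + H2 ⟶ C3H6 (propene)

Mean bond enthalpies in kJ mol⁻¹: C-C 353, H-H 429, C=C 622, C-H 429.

D(C≡C) ≈ 867 kJ/mol

Let D be the C≡C bond energy.
Σ(broken) = 1×D + 1×353 + 4×429 + 1×429 = 2498 + D
Σ(formed) = 1×353 + 6×429 + 1×622 = 3549
ΔH = Σ(broken) − Σ(formed) = (2498 + D) − (3549) = −1051 + D
Setting this equal to −184 kJ gives D = 867 kJ/mol.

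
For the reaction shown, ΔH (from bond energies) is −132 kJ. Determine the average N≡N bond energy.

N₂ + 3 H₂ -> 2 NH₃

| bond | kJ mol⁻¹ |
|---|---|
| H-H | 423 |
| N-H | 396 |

Let D be the N≡N bond energy.
Σ(broken) = 3×423 + 1×D = 1269 + D
Σ(formed) = 6×396 = 2376
ΔH = Σ(broken) − Σ(formed) = (1269 + D) − (2376) = −1107 + D
Setting this equal to −132 kJ gives D = 975 kJ/mol.

D(N≡N) ≈ 975 kJ/mol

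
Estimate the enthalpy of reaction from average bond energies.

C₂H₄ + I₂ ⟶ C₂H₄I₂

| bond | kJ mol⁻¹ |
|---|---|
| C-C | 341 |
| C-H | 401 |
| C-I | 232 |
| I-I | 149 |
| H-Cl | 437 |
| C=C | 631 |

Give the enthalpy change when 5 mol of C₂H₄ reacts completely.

Bonds broken (reactants):
  C-H: 4 × 401 = 1604
  C=C: 1 × 631 = 631
  I-I: 1 × 149 = 149
  Σ(broken) = 2384 kJ
Bonds formed (products):
  C-C: 1 × 341 = 341
  C-H: 4 × 401 = 1604
  C-I: 2 × 232 = 464
  Σ(formed) = 2409 kJ
ΔH = Σ(broken) − Σ(formed) = 2384 − 2409 = −25 kJ
For 5× the reaction as written: 5 × (−25) = −125 kJ

ΔH = −125 kJ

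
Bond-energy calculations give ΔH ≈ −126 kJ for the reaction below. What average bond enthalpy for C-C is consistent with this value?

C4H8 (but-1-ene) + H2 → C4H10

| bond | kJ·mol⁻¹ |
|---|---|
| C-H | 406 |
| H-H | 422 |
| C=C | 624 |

D(C-C) ≈ 360 kJ/mol

Let D be the C-C bond energy.
Σ(broken) = 2×D + 8×406 + 1×624 + 1×422 = 4294 + 2D
Σ(formed) = 3×D + 10×406 = 4060 + 3D
ΔH = Σ(broken) − Σ(formed) = (4294 + 2D) − (4060 + 3D) = +234 − D
Setting this equal to −126 kJ gives D = 360 kJ/mol.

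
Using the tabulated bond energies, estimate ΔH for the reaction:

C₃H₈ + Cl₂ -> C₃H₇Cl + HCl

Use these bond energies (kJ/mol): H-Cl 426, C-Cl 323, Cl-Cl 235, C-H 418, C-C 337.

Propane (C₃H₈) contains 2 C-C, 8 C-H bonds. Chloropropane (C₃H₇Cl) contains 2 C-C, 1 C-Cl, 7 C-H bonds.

Bonds broken (reactants):
  C-C: 2 × 337 = 674
  C-H: 8 × 418 = 3344
  Cl-Cl: 1 × 235 = 235
  Σ(broken) = 4253 kJ
Bonds formed (products):
  C-C: 2 × 337 = 674
  C-Cl: 1 × 323 = 323
  C-H: 7 × 418 = 2926
  H-Cl: 1 × 426 = 426
  Σ(formed) = 4349 kJ
ΔH = Σ(broken) − Σ(formed) = 4253 − 4349 = −96 kJ

ΔH ≈ −96 kJ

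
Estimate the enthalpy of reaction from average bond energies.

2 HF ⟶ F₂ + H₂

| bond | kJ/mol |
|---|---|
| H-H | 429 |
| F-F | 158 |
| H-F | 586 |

ΔH ≈ +585 kJ

Bonds broken (reactants):
  H-F: 2 × 586 = 1172
  Σ(broken) = 1172 kJ
Bonds formed (products):
  F-F: 1 × 158 = 158
  H-H: 1 × 429 = 429
  Σ(formed) = 587 kJ
ΔH = Σ(broken) − Σ(formed) = 1172 − 587 = +585 kJ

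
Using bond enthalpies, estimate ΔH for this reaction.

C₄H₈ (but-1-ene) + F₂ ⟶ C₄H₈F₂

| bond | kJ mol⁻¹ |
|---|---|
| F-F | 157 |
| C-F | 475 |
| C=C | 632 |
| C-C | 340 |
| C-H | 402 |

ΔH ≈ −501 kJ

Bonds broken (reactants):
  C-C: 2 × 340 = 680
  C-H: 8 × 402 = 3216
  C=C: 1 × 632 = 632
  F-F: 1 × 157 = 157
  Σ(broken) = 4685 kJ
Bonds formed (products):
  C-C: 3 × 340 = 1020
  C-F: 2 × 475 = 950
  C-H: 8 × 402 = 3216
  Σ(formed) = 5186 kJ
ΔH = Σ(broken) − Σ(formed) = 4685 − 5186 = −501 kJ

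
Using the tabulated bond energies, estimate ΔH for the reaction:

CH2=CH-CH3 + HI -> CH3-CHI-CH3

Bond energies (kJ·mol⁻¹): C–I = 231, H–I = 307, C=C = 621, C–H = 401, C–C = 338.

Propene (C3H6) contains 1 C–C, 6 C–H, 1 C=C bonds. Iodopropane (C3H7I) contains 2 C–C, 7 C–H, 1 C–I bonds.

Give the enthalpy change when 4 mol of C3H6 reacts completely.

Bonds broken (reactants):
  C–C: 1 × 338 = 338
  C–H: 6 × 401 = 2406
  C=C: 1 × 621 = 621
  H–I: 1 × 307 = 307
  Σ(broken) = 3672 kJ
Bonds formed (products):
  C–C: 2 × 338 = 676
  C–H: 7 × 401 = 2807
  C–I: 1 × 231 = 231
  Σ(formed) = 3714 kJ
ΔH = Σ(broken) − Σ(formed) = 3672 − 3714 = −42 kJ
For 4× the reaction as written: 4 × (−42) = −168 kJ

ΔH = −168 kJ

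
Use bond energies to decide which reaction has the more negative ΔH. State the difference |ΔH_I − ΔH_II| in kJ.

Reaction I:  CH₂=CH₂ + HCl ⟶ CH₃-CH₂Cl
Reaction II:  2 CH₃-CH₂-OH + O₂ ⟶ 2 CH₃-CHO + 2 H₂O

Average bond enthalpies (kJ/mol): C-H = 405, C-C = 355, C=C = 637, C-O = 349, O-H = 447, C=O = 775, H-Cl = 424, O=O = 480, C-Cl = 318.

Reaction II, by 439 kJ

Reaction I:
  Bonds broken (reactants):
    C-H: 4 × 405 = 1620
    C=C: 1 × 637 = 637
    H-Cl: 1 × 424 = 424
    Σ(broken) = 2681 kJ
  Bonds formed (products):
    C-C: 1 × 355 = 355
    C-Cl: 1 × 318 = 318
    C-H: 5 × 405 = 2025
    Σ(formed) = 2698 kJ
  ΔH_I = 2681 − 2698 = −17 kJ
Reaction II:
  Bonds broken (reactants):
    C-C: 2 × 355 = 710
    C-H: 10 × 405 = 4050
    C-O: 2 × 349 = 698
    O-H: 2 × 447 = 894
    O=O: 1 × 480 = 480
    Σ(broken) = 6832 kJ
  Bonds formed (products):
    C-C: 2 × 355 = 710
    C-H: 8 × 405 = 3240
    C=O: 2 × 775 = 1550
    O-H: 4 × 447 = 1788
    Σ(formed) = 7288 kJ
  ΔH_II = 6832 − 7288 = −456 kJ
ΔH_I − ΔH_II = +439 kJ, so reaction II has the more negative ΔH; |ΔH_I − ΔH_II| = 439 kJ.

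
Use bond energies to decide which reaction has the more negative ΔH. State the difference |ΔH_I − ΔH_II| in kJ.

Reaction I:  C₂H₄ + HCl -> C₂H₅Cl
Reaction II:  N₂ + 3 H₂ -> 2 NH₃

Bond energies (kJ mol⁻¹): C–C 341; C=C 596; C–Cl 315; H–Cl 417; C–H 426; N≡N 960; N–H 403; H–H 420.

Reaction I:
  Bonds broken (reactants):
    C–H: 4 × 426 = 1704
    C=C: 1 × 596 = 596
    H–Cl: 1 × 417 = 417
    Σ(broken) = 2717 kJ
  Bonds formed (products):
    C–C: 1 × 341 = 341
    C–Cl: 1 × 315 = 315
    C–H: 5 × 426 = 2130
    Σ(formed) = 2786 kJ
  ΔH_I = 2717 − 2786 = −69 kJ
Reaction II:
  Bonds broken (reactants):
    H–H: 3 × 420 = 1260
    N≡N: 1 × 960 = 960
    Σ(broken) = 2220 kJ
  Bonds formed (products):
    N–H: 6 × 403 = 2418
    Σ(formed) = 2418 kJ
  ΔH_II = 2220 − 2418 = −198 kJ
ΔH_I − ΔH_II = +129 kJ, so reaction II has the more negative ΔH; |ΔH_I − ΔH_II| = 129 kJ.

Reaction II, by 129 kJ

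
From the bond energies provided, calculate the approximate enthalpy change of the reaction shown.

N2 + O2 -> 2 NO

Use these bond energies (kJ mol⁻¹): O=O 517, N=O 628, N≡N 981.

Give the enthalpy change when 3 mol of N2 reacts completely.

ΔH = +726 kJ

Bonds broken (reactants):
  N≡N: 1 × 981 = 981
  O=O: 1 × 517 = 517
  Σ(broken) = 1498 kJ
Bonds formed (products):
  N=O: 2 × 628 = 1256
  Σ(formed) = 1256 kJ
ΔH = Σ(broken) − Σ(formed) = 1498 − 1256 = +242 kJ
For 3× the reaction as written: 3 × (+242) = +726 kJ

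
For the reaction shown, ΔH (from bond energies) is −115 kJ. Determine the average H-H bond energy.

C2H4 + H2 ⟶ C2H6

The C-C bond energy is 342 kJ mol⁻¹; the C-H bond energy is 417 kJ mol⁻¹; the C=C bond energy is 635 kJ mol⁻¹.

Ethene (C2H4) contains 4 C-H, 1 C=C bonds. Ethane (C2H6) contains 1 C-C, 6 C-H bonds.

D(H-H) ≈ 426 kJ/mol

Let D be the H-H bond energy.
Σ(broken) = 4×417 + 1×635 + 1×D = 2303 + D
Σ(formed) = 1×342 + 6×417 = 2844
ΔH = Σ(broken) − Σ(formed) = (2303 + D) − (2844) = −541 + D
Setting this equal to −115 kJ gives D = 426 kJ/mol.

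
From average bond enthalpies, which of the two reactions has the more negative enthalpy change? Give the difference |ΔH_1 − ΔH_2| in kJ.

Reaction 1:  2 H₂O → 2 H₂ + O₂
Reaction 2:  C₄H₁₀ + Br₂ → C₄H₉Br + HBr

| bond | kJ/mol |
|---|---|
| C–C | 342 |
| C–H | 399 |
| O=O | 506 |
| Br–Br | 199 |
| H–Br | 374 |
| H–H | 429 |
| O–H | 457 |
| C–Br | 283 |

Reaction 1:
  Bonds broken (reactants):
    O–H: 4 × 457 = 1828
    Σ(broken) = 1828 kJ
  Bonds formed (products):
    H–H: 2 × 429 = 858
    O=O: 1 × 506 = 506
    Σ(formed) = 1364 kJ
  ΔH_1 = 1828 − 1364 = +464 kJ
Reaction 2:
  Bonds broken (reactants):
    Br–Br: 1 × 199 = 199
    C–C: 3 × 342 = 1026
    C–H: 10 × 399 = 3990
    Σ(broken) = 5215 kJ
  Bonds formed (products):
    C–Br: 1 × 283 = 283
    C–C: 3 × 342 = 1026
    C–H: 9 × 399 = 3591
    H–Br: 1 × 374 = 374
    Σ(formed) = 5274 kJ
  ΔH_2 = 5215 − 5274 = −59 kJ
ΔH_1 − ΔH_2 = +523 kJ, so reaction 2 has the more negative ΔH; |ΔH_1 − ΔH_2| = 523 kJ.

Reaction 2, by 523 kJ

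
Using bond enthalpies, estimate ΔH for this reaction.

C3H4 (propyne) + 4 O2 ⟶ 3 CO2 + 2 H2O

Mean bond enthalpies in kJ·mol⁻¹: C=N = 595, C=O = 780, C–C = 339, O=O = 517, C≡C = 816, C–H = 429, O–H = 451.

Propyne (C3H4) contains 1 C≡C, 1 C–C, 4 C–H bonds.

ΔH ≈ −1545 kJ

Bonds broken (reactants):
  C≡C: 1 × 816 = 816
  C–C: 1 × 339 = 339
  C–H: 4 × 429 = 1716
  O=O: 4 × 517 = 2068
  Σ(broken) = 4939 kJ
Bonds formed (products):
  C=O: 6 × 780 = 4680
  O–H: 4 × 451 = 1804
  Σ(formed) = 6484 kJ
ΔH = Σ(broken) − Σ(formed) = 4939 − 6484 = −1545 kJ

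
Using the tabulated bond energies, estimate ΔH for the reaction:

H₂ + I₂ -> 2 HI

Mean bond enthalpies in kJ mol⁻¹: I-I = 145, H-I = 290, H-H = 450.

Bonds broken (reactants):
  H-H: 1 × 450 = 450
  I-I: 1 × 145 = 145
  Σ(broken) = 595 kJ
Bonds formed (products):
  H-I: 2 × 290 = 580
  Σ(formed) = 580 kJ
ΔH = Σ(broken) − Σ(formed) = 595 − 580 = +15 kJ

ΔH ≈ +15 kJ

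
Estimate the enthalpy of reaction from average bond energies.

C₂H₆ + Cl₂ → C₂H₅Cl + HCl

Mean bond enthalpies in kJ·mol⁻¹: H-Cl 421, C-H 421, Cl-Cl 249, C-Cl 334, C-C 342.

ΔH ≈ −85 kJ

Bonds broken (reactants):
  C-C: 1 × 342 = 342
  C-H: 6 × 421 = 2526
  Cl-Cl: 1 × 249 = 249
  Σ(broken) = 3117 kJ
Bonds formed (products):
  C-C: 1 × 342 = 342
  C-Cl: 1 × 334 = 334
  C-H: 5 × 421 = 2105
  H-Cl: 1 × 421 = 421
  Σ(formed) = 3202 kJ
ΔH = Σ(broken) − Σ(formed) = 3117 − 3202 = −85 kJ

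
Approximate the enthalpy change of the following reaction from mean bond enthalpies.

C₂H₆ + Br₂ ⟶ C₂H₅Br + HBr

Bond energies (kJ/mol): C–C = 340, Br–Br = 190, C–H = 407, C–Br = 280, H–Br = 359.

ΔH ≈ −42 kJ

Bonds broken (reactants):
  Br–Br: 1 × 190 = 190
  C–C: 1 × 340 = 340
  C–H: 6 × 407 = 2442
  Σ(broken) = 2972 kJ
Bonds formed (products):
  C–Br: 1 × 280 = 280
  C–C: 1 × 340 = 340
  C–H: 5 × 407 = 2035
  H–Br: 1 × 359 = 359
  Σ(formed) = 3014 kJ
ΔH = Σ(broken) − Σ(formed) = 2972 − 3014 = −42 kJ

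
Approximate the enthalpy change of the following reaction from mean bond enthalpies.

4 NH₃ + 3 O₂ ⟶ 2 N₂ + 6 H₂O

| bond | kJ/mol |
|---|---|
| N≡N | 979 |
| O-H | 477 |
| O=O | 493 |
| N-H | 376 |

ΔH ≈ −1691 kJ

Bonds broken (reactants):
  N-H: 12 × 376 = 4512
  O=O: 3 × 493 = 1479
  Σ(broken) = 5991 kJ
Bonds formed (products):
  N≡N: 2 × 979 = 1958
  O-H: 12 × 477 = 5724
  Σ(formed) = 7682 kJ
ΔH = Σ(broken) − Σ(formed) = 5991 − 7682 = −1691 kJ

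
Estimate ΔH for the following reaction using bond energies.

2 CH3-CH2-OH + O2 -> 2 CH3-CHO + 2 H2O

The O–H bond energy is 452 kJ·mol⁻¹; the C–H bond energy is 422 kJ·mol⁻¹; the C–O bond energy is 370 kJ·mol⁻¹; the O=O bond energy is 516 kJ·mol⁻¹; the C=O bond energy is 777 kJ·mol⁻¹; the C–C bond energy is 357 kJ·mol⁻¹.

Bonds broken (reactants):
  C–C: 2 × 357 = 714
  C–H: 10 × 422 = 4220
  C–O: 2 × 370 = 740
  O–H: 2 × 452 = 904
  O=O: 1 × 516 = 516
  Σ(broken) = 7094 kJ
Bonds formed (products):
  C–C: 2 × 357 = 714
  C–H: 8 × 422 = 3376
  C=O: 2 × 777 = 1554
  O–H: 4 × 452 = 1808
  Σ(formed) = 7452 kJ
ΔH = Σ(broken) − Σ(formed) = 7094 − 7452 = −358 kJ

ΔH ≈ −358 kJ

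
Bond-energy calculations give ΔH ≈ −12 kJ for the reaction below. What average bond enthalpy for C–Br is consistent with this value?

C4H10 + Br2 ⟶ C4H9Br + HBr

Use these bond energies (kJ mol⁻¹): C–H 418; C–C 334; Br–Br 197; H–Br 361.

Let D be the C–Br bond energy.
Σ(broken) = 1×197 + 3×334 + 10×418 = 5379
Σ(formed) = 1×D + 3×334 + 9×418 + 1×361 = 5125 + D
ΔH = Σ(broken) − Σ(formed) = (5379) − (5125 + D) = +254 − D
Setting this equal to −12 kJ gives D = 266 kJ/mol.

D(C–Br) ≈ 266 kJ/mol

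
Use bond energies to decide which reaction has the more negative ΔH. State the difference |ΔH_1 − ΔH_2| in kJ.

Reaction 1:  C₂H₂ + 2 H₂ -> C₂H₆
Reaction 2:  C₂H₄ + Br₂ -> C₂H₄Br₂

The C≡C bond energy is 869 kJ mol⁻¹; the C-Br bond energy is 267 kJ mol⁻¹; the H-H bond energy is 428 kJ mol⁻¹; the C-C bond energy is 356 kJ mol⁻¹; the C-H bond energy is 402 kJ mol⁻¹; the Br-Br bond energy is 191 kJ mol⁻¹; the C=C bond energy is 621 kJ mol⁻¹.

Reaction 1:
  Bonds broken (reactants):
    C≡C: 1 × 869 = 869
    C-H: 2 × 402 = 804
    H-H: 2 × 428 = 856
    Σ(broken) = 2529 kJ
  Bonds formed (products):
    C-C: 1 × 356 = 356
    C-H: 6 × 402 = 2412
    Σ(formed) = 2768 kJ
  ΔH_1 = 2529 − 2768 = −239 kJ
Reaction 2:
  Bonds broken (reactants):
    Br-Br: 1 × 191 = 191
    C-H: 4 × 402 = 1608
    C=C: 1 × 621 = 621
    Σ(broken) = 2420 kJ
  Bonds formed (products):
    C-Br: 2 × 267 = 534
    C-C: 1 × 356 = 356
    C-H: 4 × 402 = 1608
    Σ(formed) = 2498 kJ
  ΔH_2 = 2420 − 2498 = −78 kJ
ΔH_1 − ΔH_2 = −161 kJ, so reaction 1 has the more negative ΔH; |ΔH_1 − ΔH_2| = 161 kJ.

Reaction 1, by 161 kJ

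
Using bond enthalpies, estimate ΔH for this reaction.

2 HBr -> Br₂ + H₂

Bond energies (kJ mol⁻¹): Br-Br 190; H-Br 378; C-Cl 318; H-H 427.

Bonds broken (reactants):
  H-Br: 2 × 378 = 756
  Σ(broken) = 756 kJ
Bonds formed (products):
  Br-Br: 1 × 190 = 190
  H-H: 1 × 427 = 427
  Σ(formed) = 617 kJ
ΔH = Σ(broken) − Σ(formed) = 756 − 617 = +139 kJ

ΔH ≈ +139 kJ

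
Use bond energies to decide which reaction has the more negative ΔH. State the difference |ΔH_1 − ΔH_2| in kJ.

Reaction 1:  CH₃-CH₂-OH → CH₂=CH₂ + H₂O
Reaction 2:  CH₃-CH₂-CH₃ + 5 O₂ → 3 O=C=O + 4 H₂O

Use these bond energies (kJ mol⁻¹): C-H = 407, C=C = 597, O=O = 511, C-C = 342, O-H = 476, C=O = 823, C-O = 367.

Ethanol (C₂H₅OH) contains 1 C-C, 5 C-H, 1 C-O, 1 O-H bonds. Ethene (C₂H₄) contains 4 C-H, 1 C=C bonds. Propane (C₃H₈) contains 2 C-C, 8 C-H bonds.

Reaction 2, by 2294 kJ

Reaction 1:
  Bonds broken (reactants):
    C-C: 1 × 342 = 342
    C-H: 5 × 407 = 2035
    C-O: 1 × 367 = 367
    O-H: 1 × 476 = 476
    Σ(broken) = 3220 kJ
  Bonds formed (products):
    C-H: 4 × 407 = 1628
    C=C: 1 × 597 = 597
    O-H: 2 × 476 = 952
    Σ(formed) = 3177 kJ
  ΔH_1 = 3220 − 3177 = +43 kJ
Reaction 2:
  Bonds broken (reactants):
    C-C: 2 × 342 = 684
    C-H: 8 × 407 = 3256
    O=O: 5 × 511 = 2555
    Σ(broken) = 6495 kJ
  Bonds formed (products):
    C=O: 6 × 823 = 4938
    O-H: 8 × 476 = 3808
    Σ(formed) = 8746 kJ
  ΔH_2 = 6495 − 8746 = −2251 kJ
ΔH_1 − ΔH_2 = +2294 kJ, so reaction 2 has the more negative ΔH; |ΔH_1 − ΔH_2| = 2294 kJ.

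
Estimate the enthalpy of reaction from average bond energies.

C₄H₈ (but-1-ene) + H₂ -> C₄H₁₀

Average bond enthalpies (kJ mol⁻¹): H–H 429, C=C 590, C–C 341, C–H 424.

Bonds broken (reactants):
  C–C: 2 × 341 = 682
  C–H: 8 × 424 = 3392
  C=C: 1 × 590 = 590
  H–H: 1 × 429 = 429
  Σ(broken) = 5093 kJ
Bonds formed (products):
  C–C: 3 × 341 = 1023
  C–H: 10 × 424 = 4240
  Σ(formed) = 5263 kJ
ΔH = Σ(broken) − Σ(formed) = 5093 − 5263 = −170 kJ

ΔH ≈ −170 kJ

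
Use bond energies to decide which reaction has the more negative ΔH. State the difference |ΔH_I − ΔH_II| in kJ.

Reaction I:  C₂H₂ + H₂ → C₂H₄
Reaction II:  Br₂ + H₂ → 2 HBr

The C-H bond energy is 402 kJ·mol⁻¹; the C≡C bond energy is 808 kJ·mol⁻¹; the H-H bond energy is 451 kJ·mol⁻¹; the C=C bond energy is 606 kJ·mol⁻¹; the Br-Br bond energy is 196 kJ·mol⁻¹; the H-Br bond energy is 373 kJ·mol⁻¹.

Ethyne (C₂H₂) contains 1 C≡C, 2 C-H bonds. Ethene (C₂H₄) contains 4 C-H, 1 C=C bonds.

Reaction I:
  Bonds broken (reactants):
    C≡C: 1 × 808 = 808
    C-H: 2 × 402 = 804
    H-H: 1 × 451 = 451
    Σ(broken) = 2063 kJ
  Bonds formed (products):
    C-H: 4 × 402 = 1608
    C=C: 1 × 606 = 606
    Σ(formed) = 2214 kJ
  ΔH_I = 2063 − 2214 = −151 kJ
Reaction II:
  Bonds broken (reactants):
    Br-Br: 1 × 196 = 196
    H-H: 1 × 451 = 451
    Σ(broken) = 647 kJ
  Bonds formed (products):
    H-Br: 2 × 373 = 746
    Σ(formed) = 746 kJ
  ΔH_II = 647 − 746 = −99 kJ
ΔH_I − ΔH_II = −52 kJ, so reaction I has the more negative ΔH; |ΔH_I − ΔH_II| = 52 kJ.

Reaction I, by 52 kJ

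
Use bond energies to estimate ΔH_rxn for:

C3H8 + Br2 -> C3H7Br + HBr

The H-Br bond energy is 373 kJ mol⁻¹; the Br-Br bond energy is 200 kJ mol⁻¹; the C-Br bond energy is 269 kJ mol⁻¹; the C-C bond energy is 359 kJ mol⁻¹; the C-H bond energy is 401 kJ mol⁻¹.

ΔH ≈ −41 kJ

Bonds broken (reactants):
  Br-Br: 1 × 200 = 200
  C-C: 2 × 359 = 718
  C-H: 8 × 401 = 3208
  Σ(broken) = 4126 kJ
Bonds formed (products):
  C-Br: 1 × 269 = 269
  C-C: 2 × 359 = 718
  C-H: 7 × 401 = 2807
  H-Br: 1 × 373 = 373
  Σ(formed) = 4167 kJ
ΔH = Σ(broken) − Σ(formed) = 4126 − 4167 = −41 kJ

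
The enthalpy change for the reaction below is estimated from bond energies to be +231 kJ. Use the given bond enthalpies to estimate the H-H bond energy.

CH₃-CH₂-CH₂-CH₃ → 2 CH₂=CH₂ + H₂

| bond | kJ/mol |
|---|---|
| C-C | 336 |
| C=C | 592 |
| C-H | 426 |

D(H-H) ≈ 445 kJ/mol

Let D be the H-H bond energy.
Σ(broken) = 3×336 + 10×426 = 5268
Σ(formed) = 8×426 + 2×592 + 1×D = 4592 + D
ΔH = Σ(broken) − Σ(formed) = (5268) − (4592 + D) = +676 − D
Setting this equal to +231 kJ gives D = 445 kJ/mol.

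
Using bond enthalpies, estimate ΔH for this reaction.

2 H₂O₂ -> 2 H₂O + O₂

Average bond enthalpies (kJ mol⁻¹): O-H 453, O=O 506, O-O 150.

Bonds broken (reactants):
  O-H: 4 × 453 = 1812
  O-O: 2 × 150 = 300
  Σ(broken) = 2112 kJ
Bonds formed (products):
  O-H: 4 × 453 = 1812
  O=O: 1 × 506 = 506
  Σ(formed) = 2318 kJ
ΔH = Σ(broken) − Σ(formed) = 2112 − 2318 = −206 kJ

ΔH ≈ −206 kJ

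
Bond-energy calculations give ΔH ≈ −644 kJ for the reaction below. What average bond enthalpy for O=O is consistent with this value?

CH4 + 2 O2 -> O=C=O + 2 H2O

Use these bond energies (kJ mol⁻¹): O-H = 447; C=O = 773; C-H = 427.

Let D be the O=O bond energy.
Σ(broken) = 4×427 + 2×D = 1708 + 2D
Σ(formed) = 2×773 + 4×447 = 3334
ΔH = Σ(broken) − Σ(formed) = (1708 + 2D) − (3334) = −1626 + 2D
Setting this equal to −644 kJ gives 2D = 982, so D = 491 kJ/mol.

D(O=O) ≈ 491 kJ/mol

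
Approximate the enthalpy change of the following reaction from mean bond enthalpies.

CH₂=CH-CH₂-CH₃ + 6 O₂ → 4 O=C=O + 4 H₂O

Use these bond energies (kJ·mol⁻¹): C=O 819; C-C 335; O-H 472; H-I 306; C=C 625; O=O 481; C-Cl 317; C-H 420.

ΔH ≈ −2787 kJ

Bonds broken (reactants):
  C-C: 2 × 335 = 670
  C-H: 8 × 420 = 3360
  C=C: 1 × 625 = 625
  O=O: 6 × 481 = 2886
  Σ(broken) = 7541 kJ
Bonds formed (products):
  C=O: 8 × 819 = 6552
  O-H: 8 × 472 = 3776
  Σ(formed) = 10328 kJ
ΔH = Σ(broken) − Σ(formed) = 7541 − 10328 = −2787 kJ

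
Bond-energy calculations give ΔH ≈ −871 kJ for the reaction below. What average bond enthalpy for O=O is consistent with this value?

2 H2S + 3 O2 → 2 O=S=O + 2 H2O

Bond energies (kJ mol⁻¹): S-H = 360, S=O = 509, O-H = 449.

Let D be the O=O bond energy.
Σ(broken) = 3×D + 4×360 = 1440 + 3D
Σ(formed) = 4×449 + 4×509 = 3832
ΔH = Σ(broken) − Σ(formed) = (1440 + 3D) − (3832) = −2392 + 3D
Setting this equal to −871 kJ gives 3D = 1521, so D = 507 kJ/mol.

D(O=O) ≈ 507 kJ/mol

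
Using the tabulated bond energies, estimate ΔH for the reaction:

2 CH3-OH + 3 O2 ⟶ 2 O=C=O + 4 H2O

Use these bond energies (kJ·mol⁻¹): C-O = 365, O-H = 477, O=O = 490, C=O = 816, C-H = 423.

Bonds broken (reactants):
  C-H: 6 × 423 = 2538
  C-O: 2 × 365 = 730
  O-H: 2 × 477 = 954
  O=O: 3 × 490 = 1470
  Σ(broken) = 5692 kJ
Bonds formed (products):
  C=O: 4 × 816 = 3264
  O-H: 8 × 477 = 3816
  Σ(formed) = 7080 kJ
ΔH = Σ(broken) − Σ(formed) = 5692 − 7080 = −1388 kJ

ΔH ≈ −1388 kJ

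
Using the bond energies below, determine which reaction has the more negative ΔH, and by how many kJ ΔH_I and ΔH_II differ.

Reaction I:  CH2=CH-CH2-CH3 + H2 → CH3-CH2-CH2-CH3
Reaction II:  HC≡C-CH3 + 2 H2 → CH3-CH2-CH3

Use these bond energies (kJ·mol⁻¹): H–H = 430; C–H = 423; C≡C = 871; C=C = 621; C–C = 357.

Reaction I:
  Bonds broken (reactants):
    C–C: 2 × 357 = 714
    C–H: 8 × 423 = 3384
    C=C: 1 × 621 = 621
    H–H: 1 × 430 = 430
    Σ(broken) = 5149 kJ
  Bonds formed (products):
    C–C: 3 × 357 = 1071
    C–H: 10 × 423 = 4230
    Σ(formed) = 5301 kJ
  ΔH_I = 5149 − 5301 = −152 kJ
Reaction II:
  Bonds broken (reactants):
    C≡C: 1 × 871 = 871
    C–C: 1 × 357 = 357
    C–H: 4 × 423 = 1692
    H–H: 2 × 430 = 860
    Σ(broken) = 3780 kJ
  Bonds formed (products):
    C–C: 2 × 357 = 714
    C–H: 8 × 423 = 3384
    Σ(formed) = 4098 kJ
  ΔH_II = 3780 − 4098 = −318 kJ
ΔH_I − ΔH_II = +166 kJ, so reaction II has the more negative ΔH; |ΔH_I − ΔH_II| = 166 kJ.

Reaction II, by 166 kJ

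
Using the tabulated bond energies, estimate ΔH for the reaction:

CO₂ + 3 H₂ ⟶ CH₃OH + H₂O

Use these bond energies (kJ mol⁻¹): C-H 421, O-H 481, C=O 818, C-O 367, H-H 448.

Bonds broken (reactants):
  C=O: 2 × 818 = 1636
  H-H: 3 × 448 = 1344
  Σ(broken) = 2980 kJ
Bonds formed (products):
  C-H: 3 × 421 = 1263
  C-O: 1 × 367 = 367
  O-H: 3 × 481 = 1443
  Σ(formed) = 3073 kJ
ΔH = Σ(broken) − Σ(formed) = 2980 − 3073 = −93 kJ

ΔH ≈ −93 kJ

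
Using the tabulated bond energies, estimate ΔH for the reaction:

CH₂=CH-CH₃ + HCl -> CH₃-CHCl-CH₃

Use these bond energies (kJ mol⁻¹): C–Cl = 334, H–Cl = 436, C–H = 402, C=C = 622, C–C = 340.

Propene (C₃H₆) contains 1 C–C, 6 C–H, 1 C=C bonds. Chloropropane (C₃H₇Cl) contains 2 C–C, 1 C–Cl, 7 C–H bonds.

Bonds broken (reactants):
  C–C: 1 × 340 = 340
  C–H: 6 × 402 = 2412
  C=C: 1 × 622 = 622
  H–Cl: 1 × 436 = 436
  Σ(broken) = 3810 kJ
Bonds formed (products):
  C–C: 2 × 340 = 680
  C–Cl: 1 × 334 = 334
  C–H: 7 × 402 = 2814
  Σ(formed) = 3828 kJ
ΔH = Σ(broken) − Σ(formed) = 3810 − 3828 = −18 kJ

ΔH ≈ −18 kJ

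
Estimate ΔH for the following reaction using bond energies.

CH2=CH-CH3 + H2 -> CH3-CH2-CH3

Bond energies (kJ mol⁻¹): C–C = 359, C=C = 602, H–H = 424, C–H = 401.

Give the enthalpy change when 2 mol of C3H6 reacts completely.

ΔH = −270 kJ

Bonds broken (reactants):
  C–C: 1 × 359 = 359
  C–H: 6 × 401 = 2406
  C=C: 1 × 602 = 602
  H–H: 1 × 424 = 424
  Σ(broken) = 3791 kJ
Bonds formed (products):
  C–C: 2 × 359 = 718
  C–H: 8 × 401 = 3208
  Σ(formed) = 3926 kJ
ΔH = Σ(broken) − Σ(formed) = 3791 − 3926 = −135 kJ
For 2× the reaction as written: 2 × (−135) = −270 kJ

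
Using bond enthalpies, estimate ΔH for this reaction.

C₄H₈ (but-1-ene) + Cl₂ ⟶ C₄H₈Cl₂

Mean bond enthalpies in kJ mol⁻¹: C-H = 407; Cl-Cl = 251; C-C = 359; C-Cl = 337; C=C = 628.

Bonds broken (reactants):
  C-C: 2 × 359 = 718
  C-H: 8 × 407 = 3256
  C=C: 1 × 628 = 628
  Cl-Cl: 1 × 251 = 251
  Σ(broken) = 4853 kJ
Bonds formed (products):
  C-C: 3 × 359 = 1077
  C-Cl: 2 × 337 = 674
  C-H: 8 × 407 = 3256
  Σ(formed) = 5007 kJ
ΔH = Σ(broken) − Σ(formed) = 4853 − 5007 = −154 kJ

ΔH ≈ −154 kJ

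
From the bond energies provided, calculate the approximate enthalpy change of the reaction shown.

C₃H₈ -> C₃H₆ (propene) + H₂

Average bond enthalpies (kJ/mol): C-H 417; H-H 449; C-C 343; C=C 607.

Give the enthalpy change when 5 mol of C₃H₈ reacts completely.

ΔH = +605 kJ

Bonds broken (reactants):
  C-C: 2 × 343 = 686
  C-H: 8 × 417 = 3336
  Σ(broken) = 4022 kJ
Bonds formed (products):
  C-C: 1 × 343 = 343
  C-H: 6 × 417 = 2502
  C=C: 1 × 607 = 607
  H-H: 1 × 449 = 449
  Σ(formed) = 3901 kJ
ΔH = Σ(broken) − Σ(formed) = 4022 − 3901 = +121 kJ
For 5× the reaction as written: 5 × (+121) = +605 kJ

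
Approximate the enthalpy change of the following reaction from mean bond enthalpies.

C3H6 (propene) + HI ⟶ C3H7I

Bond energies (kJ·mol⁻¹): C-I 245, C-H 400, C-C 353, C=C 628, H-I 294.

ΔH ≈ −76 kJ

Bonds broken (reactants):
  C-C: 1 × 353 = 353
  C-H: 6 × 400 = 2400
  C=C: 1 × 628 = 628
  H-I: 1 × 294 = 294
  Σ(broken) = 3675 kJ
Bonds formed (products):
  C-C: 2 × 353 = 706
  C-H: 7 × 400 = 2800
  C-I: 1 × 245 = 245
  Σ(formed) = 3751 kJ
ΔH = Σ(broken) − Σ(formed) = 3675 − 3751 = −76 kJ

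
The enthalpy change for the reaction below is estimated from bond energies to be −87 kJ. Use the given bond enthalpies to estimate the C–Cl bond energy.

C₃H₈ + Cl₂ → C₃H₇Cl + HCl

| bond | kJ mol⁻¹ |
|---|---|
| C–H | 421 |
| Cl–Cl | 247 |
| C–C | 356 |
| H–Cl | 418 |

Let D be the C–Cl bond energy.
Σ(broken) = 2×356 + 8×421 + 1×247 = 4327
Σ(formed) = 2×356 + 1×D + 7×421 + 1×418 = 4077 + D
ΔH = Σ(broken) − Σ(formed) = (4327) − (4077 + D) = +250 − D
Setting this equal to −87 kJ gives D = 337 kJ/mol.

D(C–Cl) ≈ 337 kJ/mol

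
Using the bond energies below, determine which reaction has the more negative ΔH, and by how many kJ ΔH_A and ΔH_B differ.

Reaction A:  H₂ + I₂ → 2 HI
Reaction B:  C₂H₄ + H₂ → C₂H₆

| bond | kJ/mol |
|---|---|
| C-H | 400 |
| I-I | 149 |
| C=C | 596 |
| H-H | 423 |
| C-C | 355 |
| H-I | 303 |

Reaction A:
  Bonds broken (reactants):
    H-H: 1 × 423 = 423
    I-I: 1 × 149 = 149
    Σ(broken) = 572 kJ
  Bonds formed (products):
    H-I: 2 × 303 = 606
    Σ(formed) = 606 kJ
  ΔH_A = 572 − 606 = −34 kJ
Reaction B:
  Bonds broken (reactants):
    C-H: 4 × 400 = 1600
    C=C: 1 × 596 = 596
    H-H: 1 × 423 = 423
    Σ(broken) = 2619 kJ
  Bonds formed (products):
    C-C: 1 × 355 = 355
    C-H: 6 × 400 = 2400
    Σ(formed) = 2755 kJ
  ΔH_B = 2619 − 2755 = −136 kJ
ΔH_A − ΔH_B = +102 kJ, so reaction B has the more negative ΔH; |ΔH_A − ΔH_B| = 102 kJ.

Reaction B, by 102 kJ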